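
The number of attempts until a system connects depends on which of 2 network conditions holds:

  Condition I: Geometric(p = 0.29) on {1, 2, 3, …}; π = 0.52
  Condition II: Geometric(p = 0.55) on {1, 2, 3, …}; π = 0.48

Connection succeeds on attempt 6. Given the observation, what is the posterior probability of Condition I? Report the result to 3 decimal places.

Apply Bayes' rule: the posterior for each component is proportional to its prior times its likelihood at x.
Geometric probabilities:
  p_I = 0.0523227
  p_II = 0.010149
Weight by the priors:
  P(Z=I)·p_I = 0.52 × 0.0523227 = 0.0272078
  P(Z=II)·p_II = 0.48 × 0.010149 = 0.00487154
Marginal: 0.0272078 + 0.00487154 = 0.0320793
P(Condition I | the observation) ≈ 0.848

0.848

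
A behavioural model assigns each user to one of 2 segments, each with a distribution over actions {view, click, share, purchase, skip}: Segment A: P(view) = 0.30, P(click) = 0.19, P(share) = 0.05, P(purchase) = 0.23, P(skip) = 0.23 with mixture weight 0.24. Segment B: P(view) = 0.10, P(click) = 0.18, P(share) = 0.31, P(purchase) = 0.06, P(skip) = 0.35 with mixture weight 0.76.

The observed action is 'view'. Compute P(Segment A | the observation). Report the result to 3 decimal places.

0.486

P(component k | x) = π_k·f_k(x) / marginal(x), where marginal(x) = Σ_j π_j·f_j(x).
Evaluate each component's likelihood at the observed value:
  L_A = P(view | comp) = 0.30
  L_B = P(view | comp) = 0.10
Unnormalised posteriors:
  π_A·L_A = 0.24 × 0.3 = 0.072
  π_B·L_B = 0.76 × 0.1 = 0.076
Denominator: 0.072 + 0.076 = 0.148
So the posterior for Segment A is 0.072 / 0.148 ≈ 0.486.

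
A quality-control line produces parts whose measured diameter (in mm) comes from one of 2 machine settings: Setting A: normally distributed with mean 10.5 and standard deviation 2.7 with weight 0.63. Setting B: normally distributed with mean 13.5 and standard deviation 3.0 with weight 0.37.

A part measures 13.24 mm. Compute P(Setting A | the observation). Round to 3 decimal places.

0.532

The responsibility of component k is π_k f_k(x) divided by Σ_j π_j f_j(x).
Normal densities:
  f_A = (1/(2.7·√(2π)))·exp(−(13.24−10.5)²/(2·2.7²)) = 0.147756·exp(-0.51492) = 0.0882912
  f_B = (1/(3.0·√(2π)))·exp(−(13.24−13.5)²/(2·3.0²)) = 0.132981·exp(-0.00376) = 0.132482
Prior × likelihood for each component:
  π_A·f_A = 0.63 × 0.0882912 = 0.0556235
  π_B·f_B = 0.37 × 0.132482 = 0.0490184
Sum: 0.0556235 + 0.0490184 = 0.104642
So the posterior for Setting A is 0.0556235 / 0.104642 ≈ 0.532.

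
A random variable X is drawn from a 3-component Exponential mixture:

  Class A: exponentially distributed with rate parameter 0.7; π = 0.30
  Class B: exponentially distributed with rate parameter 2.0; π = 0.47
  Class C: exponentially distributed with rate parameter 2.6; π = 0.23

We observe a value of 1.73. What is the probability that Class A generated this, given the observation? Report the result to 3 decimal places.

0.633

Posterior ∝ prior × likelihood, so P(k | x) ∝ π_k f_k(x); normalise over all components.
Exponential densities:
  f_A = 0.208529
  f_B = 0.0628595
  f_C = 0.0289412
Prior × likelihood for each component:
  π_A·f_A = 0.30 × 0.208529 = 0.0625588
  π_B·f_B = 0.47 × 0.0628595 = 0.029544
  π_C·f_C = 0.23 × 0.0289412 = 0.00665648
Marginal: 0.0625588 + 0.029544 + 0.00665648 = 0.0987593
P(Class A | 1.73) ≈ 0.633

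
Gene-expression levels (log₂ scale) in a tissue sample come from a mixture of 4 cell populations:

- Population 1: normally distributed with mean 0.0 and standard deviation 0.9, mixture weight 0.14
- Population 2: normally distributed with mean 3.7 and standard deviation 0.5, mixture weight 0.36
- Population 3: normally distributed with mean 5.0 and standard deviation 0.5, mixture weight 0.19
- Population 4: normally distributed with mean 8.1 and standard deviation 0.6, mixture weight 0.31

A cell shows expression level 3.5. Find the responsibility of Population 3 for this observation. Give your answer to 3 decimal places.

The responsibility of component k is w_k f_k(x) divided by Σ_j w_j f_j(x).
Evaluate each component's likelihood at the observed value:
  p_1 = 0.000230489
  p_2 = 0.73654
  p_3 = 0.0088637
  p_4 = 1.14637e-13
Prior × likelihood for each component:
  w_1·p_1 = 0.14 × 0.000230489 = 3.22685e-05
  w_2·p_2 = 0.36 × 0.73654 = 0.265155
  w_3·p_3 = 0.19 × 0.0088637 = 0.0016841
  w_4·p_4 = 0.31 × 1.14637e-13 = 3.55376e-14
Denominator: 3.22685e-05 + 0.265155 + 0.0016841 + 3.55376e-14 = 0.266871
P(Population 3 | data) ≈ 0.006

0.006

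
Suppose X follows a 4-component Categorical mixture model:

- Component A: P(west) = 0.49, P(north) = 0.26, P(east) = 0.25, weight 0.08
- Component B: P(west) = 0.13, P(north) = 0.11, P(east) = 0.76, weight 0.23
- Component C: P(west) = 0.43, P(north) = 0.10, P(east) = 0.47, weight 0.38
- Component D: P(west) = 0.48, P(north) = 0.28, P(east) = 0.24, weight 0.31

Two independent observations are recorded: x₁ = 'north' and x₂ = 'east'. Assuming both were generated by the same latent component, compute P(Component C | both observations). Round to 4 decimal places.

The responsibility of component k is π_k f_k(x) divided by Σ_j π_j f_j(x).
Since both observations come from the same component, the likelihood for component k is f_k(x₁)·f_k(x₂).
  f_A = [0.26] × [0.25] = 0.065
  f_B = [0.11] × [0.76] = 0.0836
  f_C = [0.1] × [0.47] = 0.047
  f_D = [0.28] × [0.24] = 0.0672
Prior × likelihood for each component:
  π_A·f_A = 0.08 × 0.065 = 0.0052
  π_B·f_B = 0.23 × 0.0836 = 0.019228
  π_C·f_C = 0.38 × 0.047 = 0.01786
  π_D·f_D = 0.31 × 0.0672 = 0.020832
Normaliser: 0.0052 + 0.019228 + 0.01786 + 0.020832 = 0.06312
P(Component C | data) = 0.01786 / 0.06312 ≈ 0.2830

0.2830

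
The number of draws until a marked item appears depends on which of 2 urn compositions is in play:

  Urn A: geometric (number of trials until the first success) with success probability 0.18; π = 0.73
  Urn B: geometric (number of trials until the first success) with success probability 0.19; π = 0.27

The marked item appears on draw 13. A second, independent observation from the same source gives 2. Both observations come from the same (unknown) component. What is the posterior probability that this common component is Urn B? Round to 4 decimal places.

0.2600

By Bayes' theorem, P(k | x) = P(Z=k) f_k(x) / Σ_j P(Z=j) f_j(x).
Since both observations come from the same component, the likelihood for component k is f_k(x₁)·f_k(x₂).
  p_A = [0.18·(1−0.18)^12 = 0.18·0.0924201 = 0.0166356] × [0.1476] = 0.00245542
  p_B = [0.19·(1−0.19)^12 = 0.19·0.0797664 = 0.0151556] × [0.1539] = 0.00233245
Unnormalised posteriors:
  P(Z=A)·p_A = 0.73 × 0.00245542 = 0.00179245
  P(Z=B)·p_B = 0.27 × 0.00233245 = 0.000629762
Marginal: 0.00179245 + 0.000629762 = 0.00242222
So the posterior for Urn B is 0.000629762 / 0.00242222 ≈ 0.2600.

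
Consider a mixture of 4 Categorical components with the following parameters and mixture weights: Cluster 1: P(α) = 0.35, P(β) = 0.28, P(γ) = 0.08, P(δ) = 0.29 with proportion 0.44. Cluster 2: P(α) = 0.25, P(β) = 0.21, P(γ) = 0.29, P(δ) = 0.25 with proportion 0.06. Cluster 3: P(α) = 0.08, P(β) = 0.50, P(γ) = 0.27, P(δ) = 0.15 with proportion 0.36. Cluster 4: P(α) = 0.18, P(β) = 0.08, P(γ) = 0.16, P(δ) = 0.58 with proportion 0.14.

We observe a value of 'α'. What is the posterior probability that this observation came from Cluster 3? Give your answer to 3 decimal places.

Apply Bayes' rule: the posterior for each component is proportional to its prior times its likelihood at x.
Evaluate each component's likelihood at the observed value:
  f_1 = P(α | comp) = 0.35
  f_2 = P(α | comp) = 0.25
  f_3 = P(α | comp) = 0.08
  f_4 = P(α | comp) = 0.18
Weight by the priors:
  π_1·f_1 = 0.44 × 0.35 = 0.154
  π_2·f_2 = 0.06 × 0.25 = 0.015
  π_3·f_3 = 0.36 × 0.08 = 0.0288
  π_4·f_4 = 0.14 × 0.18 = 0.0252
Normaliser: 0.154 + 0.015 + 0.0288 + 0.0252 = 0.223
P(Cluster 3 | 'α') ≈ 0.129

0.129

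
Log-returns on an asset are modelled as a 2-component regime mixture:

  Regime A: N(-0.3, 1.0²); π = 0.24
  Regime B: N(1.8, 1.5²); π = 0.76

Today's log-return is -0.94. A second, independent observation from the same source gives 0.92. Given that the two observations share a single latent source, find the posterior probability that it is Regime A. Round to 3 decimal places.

0.634

Apply Bayes' rule: the posterior for each component is proportional to its prior times its likelihood at x.
Since both observations come from the same component, the likelihood for component k is f_k(x₁)·f_k(x₂).
  p_A = [(1/(1.0·√(2π)))·exp(−(-0.94−-0.3)²/(2·1.0²)) = 0.398942·exp(-0.20480) = 0.325062] × [0.189543] = 0.0616133
  p_B = [(1/(1.5·√(2π)))·exp(−(-0.94−1.8)²/(2·1.5²)) = 0.265962·exp(-1.66836) = 0.0501489] × [0.223914] = 0.011229
Multiply by the mixture weights:
  π_A·p_A = 0.24 × 0.0616133 = 0.0147872
  π_B·p_B = 0.76 × 0.011229 = 0.00853407
Marginal: 0.0147872 + 0.00853407 = 0.0233213
So the posterior for Regime A is 0.0147872 / 0.0233213 ≈ 0.634.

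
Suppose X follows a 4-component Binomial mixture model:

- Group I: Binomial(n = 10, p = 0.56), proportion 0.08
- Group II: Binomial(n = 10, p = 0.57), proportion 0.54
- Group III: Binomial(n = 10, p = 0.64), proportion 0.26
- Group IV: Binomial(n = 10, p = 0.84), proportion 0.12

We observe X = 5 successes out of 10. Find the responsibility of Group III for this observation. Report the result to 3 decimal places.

Apply Bayes' rule: the posterior for each component is proportional to its prior times its likelihood at x.
Binomial probabilities:
  f_I = C(10,5)·0.56^5·0.44^5 = 252·0.0550732·0.0164916 = 0.228878
  f_II = C(10,5)·0.57^5·0.43^5 = 252·0.0601692·0.0147008 = 0.222904
  f_III = C(10,5)·0.64^5·0.36^5 = 252·0.107374·0.00604662 = 0.163611
  f_IV = C(10,5)·0.84^5·0.16^5 = 252·0.418212·0.000104858 = 0.0110509
Multiply by the mixture weights:
  w_I·f_I = 0.08 × 0.228878 = 0.0183102
  w_II·f_II = 0.54 × 0.222904 = 0.120368
  w_III·f_III = 0.26 × 0.163611 = 0.0425389
  w_IV·f_IV = 0.12 × 0.0110509 = 0.00132611
Normaliser: 0.0183102 + 0.120368 + 0.0425389 + 0.00132611 = 0.182543
P(Group III | x) = 0.0425389 / 0.182543 ≈ 0.233

0.233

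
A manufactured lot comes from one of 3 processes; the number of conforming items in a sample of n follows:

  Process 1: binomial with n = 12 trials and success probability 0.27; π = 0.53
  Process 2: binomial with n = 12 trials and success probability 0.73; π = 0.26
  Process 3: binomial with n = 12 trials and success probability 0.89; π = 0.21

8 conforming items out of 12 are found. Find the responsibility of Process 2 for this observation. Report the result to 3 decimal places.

Apply Bayes' rule: the posterior for each component is proportional to its prior times its likelihood at x.
Evaluate each component's likelihood at the observed value:
  f_1 = C(12,8)·0.27^8·0.73^4 = 495·2.8243e-05·0.283982 = 0.00397015
  f_2 = C(12,8)·0.73^8·0.27^4 = 495·0.080646·0.00531441 = 0.21215
  f_3 = C(12,8)·0.89^8·0.11^4 = 495·0.393659·0.00014641 = 0.0285296
Multiply by the mixture weights:
  P(Z=1)·f_1 = 0.53 × 0.00397015 = 0.00210418
  P(Z=2)·f_2 = 0.26 × 0.21215 = 0.055159
  P(Z=3)·f_3 = 0.21 × 0.0285296 = 0.00599122
Sum: 0.00210418 + 0.055159 + 0.00599122 = 0.0632544
P(Process 2 | 8 conforming items out of 12) = 0.055159 / 0.0632544 ≈ 0.872

0.872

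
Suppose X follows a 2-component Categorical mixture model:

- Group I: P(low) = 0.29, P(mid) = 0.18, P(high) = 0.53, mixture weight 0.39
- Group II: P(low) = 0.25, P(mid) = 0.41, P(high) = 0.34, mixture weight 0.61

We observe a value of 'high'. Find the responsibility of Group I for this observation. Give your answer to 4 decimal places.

The responsibility of component k is w_k f_k(x) divided by Σ_j w_j f_j(x).
Categorical probabilities:
  f_I = P(high | comp) = 0.53
  f_II = P(high | comp) = 0.34
Multiply by the mixture weights:
  w_I·f_I = 0.39 × 0.53 = 0.2067
  w_II·f_II = 0.61 × 0.34 = 0.2074
Evidence: 0.2067 + 0.2074 = 0.4141
Responsibility of Group I: 0.2067 / 0.4141 ≈ 0.4992

0.4992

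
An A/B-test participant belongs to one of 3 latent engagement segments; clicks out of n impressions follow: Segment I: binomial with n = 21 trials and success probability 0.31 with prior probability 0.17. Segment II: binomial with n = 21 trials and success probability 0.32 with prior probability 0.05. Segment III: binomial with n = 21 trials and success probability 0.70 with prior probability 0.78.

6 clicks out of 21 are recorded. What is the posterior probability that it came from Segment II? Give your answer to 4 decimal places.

Posterior ∝ prior × likelihood, so P(k | x) ∝ π_k f_k(x); normalise over all components.
Component likelihoods at x = 6 clicks out of 21:
  L_I = 0.184255
  L_II = 0.179079
  L_III = 9.16049e-05
Prior × likelihood for each component:
  π_I·L_I = 0.17 × 0.184255 = 0.0313233
  π_II·L_II = 0.05 × 0.179079 = 0.00895396
  π_III·L_III = 0.78 × 9.16049e-05 = 7.14518e-05
Evidence: 0.0313233 + 0.00895396 + 7.14518e-05 = 0.0403487
P(Segment II | 6 clicks out of 21) ≈ 0.2219

0.2219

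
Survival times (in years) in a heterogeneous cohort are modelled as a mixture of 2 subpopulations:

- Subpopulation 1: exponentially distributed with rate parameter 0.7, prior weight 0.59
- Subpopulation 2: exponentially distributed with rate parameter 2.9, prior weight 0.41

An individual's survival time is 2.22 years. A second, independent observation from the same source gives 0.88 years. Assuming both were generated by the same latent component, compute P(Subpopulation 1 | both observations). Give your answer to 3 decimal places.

0.987

Apply Bayes' rule: the posterior for each component is proportional to its prior times its likelihood at x.
Since both observations come from the same component, the likelihood for component k is f_k(x₁)·f_k(x₂).
  p_1 = [0.7·e^(−0.7·2.22) = 0.7·e^(−1.5540) = 0.14798] × [0.37807] = 0.055947
  p_2 = [2.9·e^(−2.9·2.22) = 2.9·e^(−6.4380) = 0.00463885] × [0.225984] = 0.00104831
Unnormalised posteriors:
  π_1·p_1 = 0.59 × 0.055947 = 0.0330087
  π_2·p_2 = 0.41 × 0.00104831 = 0.000429806
Sum: 0.0330087 + 0.000429806 = 0.0334386
Responsibility of Subpopulation 1: 0.0330087 / 0.0334386 ≈ 0.987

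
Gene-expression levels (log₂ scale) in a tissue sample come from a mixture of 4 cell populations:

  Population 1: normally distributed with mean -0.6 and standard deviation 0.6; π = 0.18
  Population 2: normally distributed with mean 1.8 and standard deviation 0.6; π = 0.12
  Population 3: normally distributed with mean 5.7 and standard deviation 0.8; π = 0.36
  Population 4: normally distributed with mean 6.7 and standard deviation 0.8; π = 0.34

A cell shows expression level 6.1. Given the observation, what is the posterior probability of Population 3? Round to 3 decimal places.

0.553

The responsibility of component k is π_k f_k(x) divided by Σ_j π_j f_j(x).
Normal densities:
  f_1 = 5.56806e-28
  f_2 = 4.67558e-12
  f_3 = 0.440082
  f_4 = 0.376422
Unnormalised posteriors:
  π_1·f_1 = 0.18 × 5.56806e-28 = 1.00225e-28
  π_2·f_2 = 0.12 × 4.67558e-12 = 5.61069e-13
  π_3·f_3 = 0.36 × 0.440082 = 0.158429
  π_4·f_4 = 0.34 × 0.376422 = 0.127983
Marginal: 1.00225e-28 + 5.61069e-13 + 0.158429 + 0.127983 = 0.286413
P(Population 3 | 6.1) = 0.158429 / 0.286413 ≈ 0.553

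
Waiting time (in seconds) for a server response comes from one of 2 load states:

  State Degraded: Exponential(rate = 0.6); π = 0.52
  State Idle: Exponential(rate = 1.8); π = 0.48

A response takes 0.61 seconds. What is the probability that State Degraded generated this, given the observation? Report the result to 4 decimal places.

0.4288

By Bayes' theorem, P(k | x) = π_k f_k(x) / Σ_j π_j f_j(x).
Evaluate each component's likelihood at the observed value:
  L_Degraded = 0.6·e^(−0.6·0.61) = 0.6·e^(−0.3660) = 0.416102
  L_Idle = 1.8·e^(−1.8·0.61) = 1.8·e^(−1.0980) = 0.600367
Prior × likelihood for each component:
  π_Degraded·L_Degraded = 0.52 × 0.416102 = 0.216373
  π_Idle·L_Idle = 0.48 × 0.600367 = 0.288176
Evidence: 0.216373 + 0.288176 = 0.504549
Responsibility of State Degraded: 0.216373 / 0.504549 ≈ 0.4288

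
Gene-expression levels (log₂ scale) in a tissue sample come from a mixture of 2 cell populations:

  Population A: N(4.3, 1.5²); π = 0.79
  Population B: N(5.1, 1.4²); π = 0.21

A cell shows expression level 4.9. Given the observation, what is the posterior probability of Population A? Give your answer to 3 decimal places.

P(component k | x) = π_k·f_k(x) / marginal(x), where marginal(x) = Σ_j π_j·f_j(x).
Normal densities:
  p_A = 0.245513
  p_B = 0.282066
Unnormalised posteriors:
  π_A·p_A = 0.79 × 0.245513 = 0.193956
  π_B·p_B = 0.21 × 0.282066 = 0.0592338
Denominator: 0.193956 + 0.0592338 = 0.253189
Responsibility of Population A: 0.193956 / 0.253189 ≈ 0.766

0.766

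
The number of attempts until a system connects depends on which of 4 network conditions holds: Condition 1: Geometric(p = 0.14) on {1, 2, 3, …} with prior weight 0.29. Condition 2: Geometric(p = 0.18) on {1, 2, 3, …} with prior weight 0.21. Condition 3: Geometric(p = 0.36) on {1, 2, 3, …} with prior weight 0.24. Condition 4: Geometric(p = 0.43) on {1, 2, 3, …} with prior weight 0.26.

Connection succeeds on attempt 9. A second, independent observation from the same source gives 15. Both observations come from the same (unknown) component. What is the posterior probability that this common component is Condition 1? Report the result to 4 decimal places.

0.6998

Posterior ∝ prior × likelihood, so P(k | x) ∝ π_k f_k(x); normalise over all components.
Since both observations come from the same component, the likelihood for component k is f_k(x₁)·f_k(x₂).
  L_1 = [0.14·(1−0.14)^8 = 0.14·0.299218 = 0.0418905] × [0.0169475] = 0.000709941
  L_2 = [0.18·(1−0.18)^8 = 0.18·0.204414 = 0.0367945] × [0.0111858] = 0.000411576
  L_3 = [0.36·(1−0.36)^8 = 0.36·0.0281475 = 0.0101331] × [0.000696341] = 7.0561e-06
  L_4 = [0.43·(1−0.43)^8 = 0.43·0.0111429 = 0.00479145] × [0.00016433] = 7.87379e-07
Weight by the priors:
  π_1·L_1 = 0.29 × 0.000709941 = 0.000205883
  π_2·L_2 = 0.21 × 0.000411576 = 8.64309e-05
  π_3·L_3 = 0.24 × 7.0561e-06 = 1.69346e-06
  π_4·L_4 = 0.26 × 7.87379e-07 = 2.04718e-07
Sum: 0.000205883 + 8.64309e-05 + 1.69346e-06 + 2.04718e-07 = 0.000294212
P(Condition 1 | x₁, x₂) = 0.000205883 / 0.000294212 ≈ 0.6998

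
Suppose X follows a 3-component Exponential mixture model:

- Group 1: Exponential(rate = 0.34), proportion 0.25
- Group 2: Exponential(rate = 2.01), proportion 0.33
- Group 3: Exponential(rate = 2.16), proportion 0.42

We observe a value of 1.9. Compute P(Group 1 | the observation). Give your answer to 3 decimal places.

By Bayes' theorem, P(k | x) = P(Z=k) f_k(x) / Σ_j P(Z=j) f_j(x).
Exponential densities:
  p_1 = 0.178207
  p_2 = 0.044119
  p_3 = 0.0356541
Multiply by the mixture weights:
  P(Z=1)·p_1 = 0.25 × 0.178207 = 0.0445517
  P(Z=2)·p_2 = 0.33 × 0.044119 = 0.0145593
  P(Z=3)·p_3 = 0.42 × 0.0356541 = 0.0149747
Normaliser: 0.0445517 + 0.0145593 + 0.0149747 = 0.0740857
So the posterior for Group 1 is 0.0445517 / 0.0740857 ≈ 0.601.

0.601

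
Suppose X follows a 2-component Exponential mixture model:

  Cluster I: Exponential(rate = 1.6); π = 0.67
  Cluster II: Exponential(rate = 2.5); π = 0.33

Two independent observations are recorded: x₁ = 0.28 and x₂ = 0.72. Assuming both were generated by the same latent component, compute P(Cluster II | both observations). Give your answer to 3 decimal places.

0.328

By Bayes' theorem, P(k | x) = π_k f_k(x) / Σ_j π_j f_j(x).
Since both observations come from the same component, the likelihood for component k is f_k(x₁)·f_k(x₂).
  L_I = [1.02225] × [0.505607] = 0.516855
  L_II = [1.24146] × [0.413247] = 0.513031
Prior × likelihood for each component:
  π_I·L_I = 0.67 × 0.516855 = 0.346293
  π_II·L_II = 0.33 × 0.513031 = 0.1693
Evidence: 0.346293 + 0.1693 = 0.515593
So the posterior for Cluster II is 0.1693 / 0.515593 ≈ 0.328.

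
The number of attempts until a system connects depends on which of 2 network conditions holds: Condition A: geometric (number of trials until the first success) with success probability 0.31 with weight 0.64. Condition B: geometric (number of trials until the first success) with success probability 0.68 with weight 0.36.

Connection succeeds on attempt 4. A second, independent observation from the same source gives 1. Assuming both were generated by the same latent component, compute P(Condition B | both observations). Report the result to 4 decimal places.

The responsibility of component k is P(Z=k) f_k(x) divided by Σ_j P(Z=j) f_j(x).
Since both observations come from the same component, the likelihood for component k is f_k(x₁)·f_k(x₂).
  f_A = [0.101838] × [0.31] = 0.0315697
  f_B = [0.0222822] × [0.68] = 0.0151519
Weight by the priors:
  P(Z=A)·f_A = 0.64 × 0.0315697 = 0.0202046
  P(Z=B)·f_B = 0.36 × 0.0151519 = 0.00545469
Denominator: 0.0202046 + 0.00545469 = 0.0256593
So the posterior for Condition B is 0.00545469 / 0.0256593 ≈ 0.2126.

0.2126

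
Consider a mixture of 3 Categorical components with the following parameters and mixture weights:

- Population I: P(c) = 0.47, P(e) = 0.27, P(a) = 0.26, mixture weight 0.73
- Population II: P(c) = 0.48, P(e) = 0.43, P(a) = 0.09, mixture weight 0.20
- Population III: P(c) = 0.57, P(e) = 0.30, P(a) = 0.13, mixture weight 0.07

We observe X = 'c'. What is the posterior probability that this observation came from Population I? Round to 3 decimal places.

The responsibility of component k is P(Z=k) f_k(x) divided by Σ_j P(Z=j) f_j(x).
Categorical probabilities:
  f_I = P(c | comp) = 0.47
  f_II = P(c | comp) = 0.48
  f_III = P(c | comp) = 0.57
Weight by the priors:
  P(Z=I)·f_I = 0.73 × 0.47 = 0.3431
  P(Z=II)·f_II = 0.20 × 0.48 = 0.096
  P(Z=III)·f_III = 0.07 × 0.57 = 0.0399
Evidence: 0.3431 + 0.096 + 0.0399 = 0.479
P(Population I | data) ≈ 0.716

0.716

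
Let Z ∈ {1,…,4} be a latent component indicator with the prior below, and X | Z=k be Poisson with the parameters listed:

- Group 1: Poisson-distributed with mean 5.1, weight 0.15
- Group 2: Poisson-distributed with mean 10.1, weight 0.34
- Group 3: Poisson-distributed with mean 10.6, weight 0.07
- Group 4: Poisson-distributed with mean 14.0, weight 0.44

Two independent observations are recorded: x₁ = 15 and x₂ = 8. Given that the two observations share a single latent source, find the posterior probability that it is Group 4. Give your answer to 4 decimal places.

Posterior ∝ prior × likelihood, so P(k | x) ∝ π_k f_k(x); normalise over all components.
Since both observations come from the same component, the likelihood for component k is f_k(x₁)·f_k(x₂).
  f_1 = [e^(−5.1)·5.1^15/15! = 0.000191492] × [0.0692052] = 1.32523e-05
  f_2 = [e^(−10.1)·10.1^15/15! = 0.0364709] × [0.110326] = 0.00402368
  f_3 = [e^(−10.6)·10.6^15/15! = 0.0456633] × [0.0984929] = 0.00449751
  f_4 = [e^(−14.0)·14.0^15/15! = 0.0989232] × [0.0304355] = 0.00301078
Prior × likelihood for each component:
  π_1·f_1 = 0.15 × 1.32523e-05 = 1.98784e-06
  π_2·f_2 = 0.34 × 0.00402368 = 0.00136805
  π_3·f_3 = 0.07 × 0.00449751 = 0.000314825
  π_4·f_4 = 0.44 × 0.00301078 = 0.00132474
Marginal: 1.98784e-06 + 0.00136805 + 0.000314825 + 0.00132474 = 0.00300961
P(Group 4 | x₁, x₂) ≈ 0.4402

0.4402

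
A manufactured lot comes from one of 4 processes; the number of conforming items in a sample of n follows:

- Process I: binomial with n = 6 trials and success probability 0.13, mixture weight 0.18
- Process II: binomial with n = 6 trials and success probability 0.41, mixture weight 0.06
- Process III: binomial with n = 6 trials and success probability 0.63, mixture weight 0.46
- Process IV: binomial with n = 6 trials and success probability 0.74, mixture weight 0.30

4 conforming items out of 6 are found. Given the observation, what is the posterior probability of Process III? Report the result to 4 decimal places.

The responsibility of component k is P(Z=k) f_k(x) divided by Σ_j P(Z=j) f_j(x).
Binomial probabilities:
  L_I = C(6,4)·0.13^4·0.87^2 = 15·0.00028561·0.7569 = 0.00324267
  L_II = C(6,4)·0.41^4·0.59^2 = 15·0.0282576·0.3481 = 0.147547
  L_III = C(6,4)·0.63^4·0.37^2 = 15·0.15753·0.1369 = 0.323487
  L_IV = C(6,4)·0.74^4·0.26^2 = 15·0.299866·0.0676 = 0.304064
Unnormalised posteriors:
  P(Z=I)·L_I = 0.18 × 0.00324267 = 0.000583681
  P(Z=II)·L_II = 0.06 × 0.147547 = 0.00885283
  P(Z=III)·L_III = 0.46 × 0.323487 = 0.148804
  P(Z=IV)·L_IV = 0.30 × 0.304064 = 0.0912192
Evidence: 0.000583681 + 0.00885283 + 0.148804 + 0.0912192 = 0.24946
So the posterior for Process III is 0.148804 / 0.24946 ≈ 0.5965.

0.5965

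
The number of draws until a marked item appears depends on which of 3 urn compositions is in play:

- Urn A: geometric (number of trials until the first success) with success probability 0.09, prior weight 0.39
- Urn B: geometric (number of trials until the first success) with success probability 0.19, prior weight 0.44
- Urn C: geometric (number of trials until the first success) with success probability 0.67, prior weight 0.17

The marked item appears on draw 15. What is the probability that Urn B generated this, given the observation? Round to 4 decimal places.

The responsibility of component k is P(Z=k) f_k(x) divided by Σ_j P(Z=j) f_j(x).
Component likelihoods at x = 15:
  p_A = 0.09·(1−0.09)^14 = 0.09·0.267042 = 0.0240338
  p_B = 0.19·(1−0.19)^14 = 0.19·0.0523348 = 0.00994361
  p_C = 0.67·(1−0.67)^14 = 0.67·1.81633e-07 = 1.21694e-07
Multiply by the mixture weights:
  P(Z=A)·p_A = 0.39 × 0.0240338 = 0.00937317
  P(Z=B)·p_B = 0.44 × 0.00994361 = 0.00437519
  P(Z=C)·p_C = 0.17 × 1.21694e-07 = 2.0688e-08
Evidence: 0.00937317 + 0.00437519 + 2.0688e-08 = 0.0137484
P(Urn B | x) ≈ 0.3182

0.3182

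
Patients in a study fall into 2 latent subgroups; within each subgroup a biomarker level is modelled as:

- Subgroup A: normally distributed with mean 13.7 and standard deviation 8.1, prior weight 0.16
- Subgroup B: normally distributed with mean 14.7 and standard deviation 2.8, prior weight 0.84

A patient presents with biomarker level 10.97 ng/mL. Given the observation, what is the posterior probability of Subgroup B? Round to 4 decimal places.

0.8688

P(component k | x) = π_k·f_k(x) / marginal(x), where marginal(x) = Σ_j π_j·f_j(x).
Normal densities:
  f_A = 0.0465327
  f_B = 0.058668
Unnormalised posteriors:
  π_A·f_A = 0.16 × 0.0465327 = 0.00744524
  π_B·f_B = 0.84 × 0.058668 = 0.0492811
Evidence: 0.00744524 + 0.0492811 = 0.0567264
Responsibility of Subgroup B: 0.0492811 / 0.0567264 ≈ 0.8688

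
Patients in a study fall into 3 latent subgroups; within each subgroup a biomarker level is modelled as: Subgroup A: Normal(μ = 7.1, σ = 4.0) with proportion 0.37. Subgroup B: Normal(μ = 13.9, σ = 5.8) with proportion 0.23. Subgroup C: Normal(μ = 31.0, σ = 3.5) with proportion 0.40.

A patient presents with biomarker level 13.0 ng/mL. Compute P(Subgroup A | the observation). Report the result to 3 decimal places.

0.443

The responsibility of component k is w_k f_k(x) divided by Σ_j w_j f_j(x).
Normal densities:
  L_A = 0.0336062
  L_B = 0.06796
  L_C = 2.05835e-07
Prior × likelihood for each component:
  w_A·L_A = 0.37 × 0.0336062 = 0.0124343
  w_B·L_B = 0.23 × 0.06796 = 0.0156308
  w_C·L_C = 0.40 × 2.05835e-07 = 8.2334e-08
Marginal: 0.0124343 + 0.0156308 + 8.2334e-08 = 0.0280652
Responsibility of Subgroup A: 0.0124343 / 0.0280652 ≈ 0.443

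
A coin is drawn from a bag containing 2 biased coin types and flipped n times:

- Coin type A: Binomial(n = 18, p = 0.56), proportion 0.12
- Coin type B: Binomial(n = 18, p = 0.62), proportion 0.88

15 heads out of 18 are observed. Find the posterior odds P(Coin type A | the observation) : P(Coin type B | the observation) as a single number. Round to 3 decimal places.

0.046

Only the two components matter; the odds are (π_i f_i(x)) / (π_j f_j(x)).
Binomial probabilities:
  f_A = 0.011611
  f_B = 0.0344284
Posterior odds = (π_A·f_A) / (π_B·f_B) = (0.12·0.011611) / (0.88·0.0344284) = 0.00139332 / 0.030297 ≈ 0.046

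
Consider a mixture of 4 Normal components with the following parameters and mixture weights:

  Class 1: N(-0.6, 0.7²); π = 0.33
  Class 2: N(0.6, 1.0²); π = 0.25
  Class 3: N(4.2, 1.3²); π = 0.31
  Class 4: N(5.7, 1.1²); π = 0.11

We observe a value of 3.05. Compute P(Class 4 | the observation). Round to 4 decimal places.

By Bayes' theorem, P(k | x) = π_k f_k(x) / Σ_j π_j f_j(x).
Component likelihoods at x = 3.05:
  L_1 = 7.10959e-07
  L_2 = 0.0198374
  L_3 = 0.20751
  L_4 = 0.0199185
Unnormalised posteriors:
  π_1·L_1 = 0.33 × 7.10959e-07 = 2.34616e-07
  π_2·L_2 = 0.25 × 0.0198374 = 0.00495934
  π_3·L_3 = 0.31 × 0.20751 = 0.0643281
  π_4·L_4 = 0.11 × 0.0199185 = 0.00219103
Marginal: 2.34616e-07 + 0.00495934 + 0.0643281 + 0.00219103 = 0.0714788
Responsibility of Class 4: 0.00219103 / 0.0714788 ≈ 0.0307

0.0307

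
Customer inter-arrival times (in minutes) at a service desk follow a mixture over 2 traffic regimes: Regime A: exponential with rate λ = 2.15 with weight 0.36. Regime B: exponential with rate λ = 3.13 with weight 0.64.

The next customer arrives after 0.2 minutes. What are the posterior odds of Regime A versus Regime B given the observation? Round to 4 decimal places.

0.4700

Only the two components matter; the odds are (P(Z=i) f_i(x)) / (P(Z=j) f_j(x)).
Evaluate each component's likelihood at the observed value:
  p_A = 2.15·e^(−2.15·0.2) = 2.15·e^(−0.4300) = 1.39859
  p_B = 3.13·e^(−3.13·0.2) = 3.13·e^(−0.6260) = 1.67369
Odds = (0.36/0.64) × (1.39859/1.67369) = 0.5625 × 0.835633 ≈ 0.4700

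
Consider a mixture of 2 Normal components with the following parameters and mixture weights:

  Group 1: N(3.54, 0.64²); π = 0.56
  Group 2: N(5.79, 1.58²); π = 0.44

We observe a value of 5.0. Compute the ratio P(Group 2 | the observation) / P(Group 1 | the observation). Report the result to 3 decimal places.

Since P(k|x) ∝ π_k f_k(x), the posterior odds are π_i f_i(x) / (π_j f_j(x)).
Evaluate each component's likelihood at the observed value:
  f_1 = (1/(0.64·√(2π)))·exp(−(5.0−3.54)²/(2·0.64²)) = 0.623347·exp(-2.60205) = 0.0462034
  f_2 = (1/(1.58·√(2π)))·exp(−(5.0−5.79)²/(2·1.58²)) = 0.252495·exp(-0.12500) = 0.222826
0.0980435 / 0.0258739 ≈ 3.789

3.789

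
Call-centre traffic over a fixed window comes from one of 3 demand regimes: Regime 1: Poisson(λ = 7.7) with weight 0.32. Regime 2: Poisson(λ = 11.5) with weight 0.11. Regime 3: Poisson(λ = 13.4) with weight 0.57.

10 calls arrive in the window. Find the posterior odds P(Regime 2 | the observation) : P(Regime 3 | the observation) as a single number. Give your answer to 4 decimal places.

Posterior odds = (w_i f_i(x)) / (w_j f_j(x)); the normalising sum cancels.
Component likelihoods at x = 10 calls:
  f_1 = e^(−7.7)·7.7^10/10! = 0.0914275
  f_2 = e^(−11.5)·11.5^10/10! = 0.112935
  f_3 = e^(−13.4)·13.4^10/10! = 0.0779361
Posterior odds = (w_2·f_2) / (w_3·f_3) = (0.11·0.112935) / (0.57·0.0779361) = 0.0124229 / 0.0444236 ≈ 0.2796

0.2796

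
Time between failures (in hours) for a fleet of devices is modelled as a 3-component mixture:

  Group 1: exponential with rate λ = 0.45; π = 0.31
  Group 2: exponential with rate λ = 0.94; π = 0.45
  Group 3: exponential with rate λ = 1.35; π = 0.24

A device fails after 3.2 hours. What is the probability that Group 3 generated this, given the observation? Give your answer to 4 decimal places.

P(component k | x) = π_k·f_k(x) / marginal(x), where marginal(x) = Σ_j π_j·f_j(x).
Exponential densities:
  p_1 = 0.45·e^(−0.45·3.2) = 0.45·e^(−1.4400) = 0.106617
  p_2 = 0.94·e^(−0.94·3.2) = 0.94·e^(−3.0080) = 0.0464269
  p_3 = 1.35·e^(−1.35·3.2) = 1.35·e^(−4.3200) = 0.0179548
Multiply by the mixture weights:
  π_1·p_1 = 0.31 × 0.106617 = 0.0330514
  π_2·p_2 = 0.45 × 0.0464269 = 0.0208921
  π_3·p_3 = 0.24 × 0.0179548 = 0.00430916
Normaliser: 0.0330514 + 0.0208921 + 0.00430916 = 0.0582527
Responsibility of Group 3: 0.00430916 / 0.0582527 ≈ 0.0740

0.0740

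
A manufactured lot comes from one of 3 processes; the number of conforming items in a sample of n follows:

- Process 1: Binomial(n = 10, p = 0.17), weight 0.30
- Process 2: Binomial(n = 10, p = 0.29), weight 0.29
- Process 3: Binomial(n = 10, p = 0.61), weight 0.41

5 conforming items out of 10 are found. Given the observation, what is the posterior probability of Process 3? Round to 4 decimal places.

By Bayes' theorem, P(k | x) = w_k f_k(x) / Σ_j w_j f_j(x).
Evaluate each component's likelihood at the observed value:
  f_1 = 0.014094
  f_2 = 0.0932572
  f_3 = 0.192032
Unnormalised posteriors:
  w_1·f_1 = 0.30 × 0.014094 = 0.00422821
  w_2·f_2 = 0.29 × 0.0932572 = 0.0270446
  w_3·f_3 = 0.41 × 0.192032 = 0.078733
Marginal: 0.00422821 + 0.0270446 + 0.078733 = 0.110006
P(Process 3 | x) = 0.078733 / 0.110006 ≈ 0.7157

0.7157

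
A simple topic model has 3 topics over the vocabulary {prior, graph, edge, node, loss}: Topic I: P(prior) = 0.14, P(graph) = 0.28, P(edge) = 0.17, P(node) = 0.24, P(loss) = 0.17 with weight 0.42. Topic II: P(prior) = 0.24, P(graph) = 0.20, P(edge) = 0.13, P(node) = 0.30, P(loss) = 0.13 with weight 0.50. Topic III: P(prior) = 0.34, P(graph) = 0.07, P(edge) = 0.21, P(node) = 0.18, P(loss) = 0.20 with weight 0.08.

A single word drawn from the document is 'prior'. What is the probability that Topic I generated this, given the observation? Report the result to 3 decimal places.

P(component k | x) = π_k·f_k(x) / marginal(x), where marginal(x) = Σ_j π_j·f_j(x).
Evaluate each component's likelihood at the observed value:
  p_I = P(prior | comp) = 0.14
  p_II = P(prior | comp) = 0.24
  p_III = P(prior | comp) = 0.34
Unnormalised posteriors:
  π_I·p_I = 0.42 × 0.14 = 0.0588
  π_II·p_II = 0.50 × 0.24 = 0.12
  π_III·p_III = 0.08 × 0.34 = 0.0272
Denominator: 0.0588 + 0.12 + 0.0272 = 0.206
Responsibility of Topic I: 0.0588 / 0.206 ≈ 0.285

0.285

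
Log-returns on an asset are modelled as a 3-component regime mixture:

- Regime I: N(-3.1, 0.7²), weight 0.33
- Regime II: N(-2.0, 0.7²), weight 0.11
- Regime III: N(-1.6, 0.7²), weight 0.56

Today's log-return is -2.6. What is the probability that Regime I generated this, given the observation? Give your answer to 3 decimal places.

0.479

P(component k | x) = π_k·f_k(x) / marginal(x), where marginal(x) = Σ_j π_j·f_j(x).
Evaluate each component's likelihood at the observed value:
  p_I = 0.441593
  p_II = 0.394707
  p_III = 0.205426
Multiply by the mixture weights:
  π_I·p_I = 0.33 × 0.441593 = 0.145726
  π_II·p_II = 0.11 × 0.394707 = 0.0434178
  π_III·p_III = 0.56 × 0.205426 = 0.115038
Denominator: 0.145726 + 0.0434178 + 0.115038 = 0.304182
So the posterior for Regime I is 0.145726 / 0.304182 ≈ 0.479.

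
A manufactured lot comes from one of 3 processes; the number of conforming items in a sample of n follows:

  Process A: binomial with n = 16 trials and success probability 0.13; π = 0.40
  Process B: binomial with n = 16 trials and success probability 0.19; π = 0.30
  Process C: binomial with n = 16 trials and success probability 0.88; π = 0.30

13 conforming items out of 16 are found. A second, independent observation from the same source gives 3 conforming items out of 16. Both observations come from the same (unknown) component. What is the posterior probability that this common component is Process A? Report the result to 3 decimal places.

0.010

The responsibility of component k is π_k f_k(x) divided by Σ_j π_j f_j(x).
Since both observations come from the same component, the likelihood for component k is f_k(x₁)·f_k(x₂).
  f_A = [C(16,13)·0.13^13·0.87^3 = 560·3.02875e-12·0.658503 = 1.11689e-09] × [0.201265] = 2.2479e-10
  f_B = [C(16,13)·0.19^13·0.81^3 = 560·4.2053e-10·0.531441 = 1.25153e-07] × [0.248173] = 3.10595e-08
  f_C = [C(16,13)·0.88^13·0.12^3 = 560·0.189791·0.001728 = 0.183657] × [4.08312e-10] = 7.49892e-11
Weight by the priors:
  π_A·f_A = 0.40 × 2.2479e-10 = 8.99162e-11
  π_B·f_B = 0.30 × 3.10595e-08 = 9.31784e-09
  π_C·f_C = 0.30 × 7.49892e-11 = 2.24968e-11
Normaliser: 8.99162e-11 + 9.31784e-09 + 2.24968e-11 = 9.43025e-09
P(Process A | x₁, x₂) = 8.99162e-11 / 9.43025e-09 ≈ 0.010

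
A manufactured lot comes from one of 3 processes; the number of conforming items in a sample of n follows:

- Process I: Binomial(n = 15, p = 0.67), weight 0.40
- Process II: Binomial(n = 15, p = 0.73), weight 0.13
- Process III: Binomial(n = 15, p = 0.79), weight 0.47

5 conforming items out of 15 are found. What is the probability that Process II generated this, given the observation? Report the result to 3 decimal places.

P(component k | x) = w_k·f_k(x) / marginal(x), where marginal(x) = Σ_j w_j·f_j(x).
Evaluate each component's likelihood at the observed value:
  f_I = C(15,5)·0.67^5·0.33^10 = 3003·0.135013·1.53158e-05 = 0.00620967
  f_II = C(15,5)·0.73^5·0.27^10 = 3003·0.207307·2.05891e-06 = 0.00128176
  f_III = C(15,5)·0.79^5·0.21^10 = 3003·0.307706·1.66799e-07 = 0.000154129
Prior × likelihood for each component:
  w_I·f_I = 0.40 × 0.00620967 = 0.00248387
  w_II·f_II = 0.13 × 0.00128176 = 0.000166629
  w_III·f_III = 0.47 × 0.000154129 = 7.24405e-05
Denominator: 0.00248387 + 0.000166629 + 7.24405e-05 = 0.00272294
P(Process II | 5 conforming items out of 15) ≈ 0.061

0.061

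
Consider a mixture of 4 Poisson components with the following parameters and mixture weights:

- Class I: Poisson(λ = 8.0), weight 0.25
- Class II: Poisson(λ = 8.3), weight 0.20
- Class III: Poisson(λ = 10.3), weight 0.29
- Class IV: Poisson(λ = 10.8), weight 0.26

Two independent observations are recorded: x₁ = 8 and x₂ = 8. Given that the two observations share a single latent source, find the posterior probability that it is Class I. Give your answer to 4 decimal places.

0.3420

Apply Bayes' rule: the posterior for each component is proportional to its prior times its likelihood at x.
Since both observations come from the same component, the likelihood for component k is f_k(x₁)·f_k(x₂).
  p_I = [e^(−8.0)·8.0^8/8! = 0.139587] × [0.139587] = 0.0194844
  p_II = [e^(−8.3)·8.3^8/8! = 0.138823] × [0.138823] = 0.0192717
  p_III = [e^(−10.3)·10.3^8/8! = 0.105668] × [0.105668] = 0.0111658
  p_IV = [e^(−10.8)·10.8^8/8! = 0.093646] × [0.093646] = 0.00876957
Multiply by the mixture weights:
  P(Z=I)·p_I = 0.25 × 0.0194844 = 0.0048711
  P(Z=II)·p_II = 0.20 × 0.0192717 = 0.00385434
  P(Z=III)·p_III = 0.29 × 0.0111658 = 0.00323807
  P(Z=IV)·p_IV = 0.26 × 0.00876957 = 0.00228009
Denominator: 0.0048711 + 0.00385434 + 0.00323807 + 0.00228009 = 0.0142436
P(Class I | x₁, x₂) ≈ 0.3420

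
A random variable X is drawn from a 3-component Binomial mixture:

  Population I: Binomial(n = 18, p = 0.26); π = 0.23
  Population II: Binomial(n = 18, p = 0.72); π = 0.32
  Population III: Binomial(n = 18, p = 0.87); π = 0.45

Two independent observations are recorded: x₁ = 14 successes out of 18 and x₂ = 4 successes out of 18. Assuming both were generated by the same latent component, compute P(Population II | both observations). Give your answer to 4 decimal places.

0.7633

Apply Bayes' rule: the posterior for each component is proportional to its prior times its likelihood at x.
Since both observations come from the same component, the likelihood for component k is f_k(x₁)·f_k(x₂).
  L_I = [5.91937e-06] × [0.206471] = 1.22218e-06
  L_II = [0.189238] × [1.49714e-05] = 2.83317e-06
  L_III = [0.124384] × [6.90248e-10] = 8.58558e-11
Weight by the priors:
  π_I·L_I = 0.23 × 1.22218e-06 = 2.81101e-07
  π_II·L_II = 0.32 × 2.83317e-06 = 9.06614e-07
  π_III·L_III = 0.45 × 8.58558e-11 = 3.86351e-11
Normaliser: 2.81101e-07 + 9.06614e-07 + 3.86351e-11 = 1.18775e-06
P(Population II | data) ≈ 0.7633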